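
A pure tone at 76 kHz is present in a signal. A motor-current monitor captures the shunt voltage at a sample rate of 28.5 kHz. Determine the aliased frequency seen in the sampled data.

76 kHz mod fs = 19 kHz.
19 kHz > fs/2 = 14.25 kHz, folds to fs − 19 kHz = 9.5 kHz.

9.5 kHz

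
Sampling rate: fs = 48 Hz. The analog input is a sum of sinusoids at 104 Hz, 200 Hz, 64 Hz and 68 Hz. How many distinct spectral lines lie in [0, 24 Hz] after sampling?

fs/2 = 24 Hz.
104 Hz mod fs = 8 Hz.
8 Hz ≤ fs/2 = 24 Hz, appears at 8 Hz.
200 Hz mod fs = 8 Hz.
8 Hz ≤ fs/2 = 24 Hz, appears at 8 Hz.
64 Hz mod fs = 16 Hz.
16 Hz ≤ fs/2 = 24 Hz, appears at 16 Hz.
68 Hz mod fs = 20 Hz.
20 Hz ≤ fs/2 = 24 Hz, appears at 20 Hz.
Distinct values: {8 Hz, 16 Hz, 20 Hz} → 3.

3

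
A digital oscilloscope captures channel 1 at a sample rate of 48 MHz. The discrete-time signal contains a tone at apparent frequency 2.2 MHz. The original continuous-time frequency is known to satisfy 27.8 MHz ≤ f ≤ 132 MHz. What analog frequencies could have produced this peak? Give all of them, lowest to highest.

45.8 MHz, 50.2 MHz, 93.8 MHz, 98.2 MHz

Frequencies that alias to 2.2 MHz are k·fs ± 2.2 MHz for integer k ≥ 0.
k=0: 2.2 MHz.
k=1: 45.8 MHz, 50.2 MHz.
k=2: 93.8 MHz, 98.2 MHz.
k=3: 141.8 MHz, 146.2 MHz.
Within [27.8 MHz, 132 MHz]: 45.8 MHz, 50.2 MHz, 93.8 MHz, 98.2 MHz.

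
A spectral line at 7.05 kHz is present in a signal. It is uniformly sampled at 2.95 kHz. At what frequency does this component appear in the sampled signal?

7.05 kHz mod fs = 1.15 kHz.
1.15 kHz ≤ fs/2 = 1.475 kHz, appears at 1.15 kHz.

1.15 kHz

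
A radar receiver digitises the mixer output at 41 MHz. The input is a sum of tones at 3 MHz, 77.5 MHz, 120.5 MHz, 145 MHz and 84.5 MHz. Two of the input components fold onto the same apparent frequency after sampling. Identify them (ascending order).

fs/2 = 20.5 MHz.
3 MHz ≤ fs/2 = 20.5 MHz, passes unchanged.
77.5 MHz mod fs = 36.5 MHz.
36.5 MHz > fs/2 = 20.5 MHz, folds to fs − 36.5 MHz = 4.5 MHz.
120.5 MHz mod fs = 38.5 MHz.
38.5 MHz > fs/2 = 20.5 MHz, folds to fs − 38.5 MHz = 2.5 MHz.
145 MHz mod fs = 22 MHz.
22 MHz > fs/2 = 20.5 MHz, folds to fs − 22 MHz = 19 MHz.
84.5 MHz mod fs = 2.5 MHz.
2.5 MHz ≤ fs/2 = 20.5 MHz, appears at 2.5 MHz.
84.5 MHz and 120.5 MHz both map to 2.5 MHz.

84.5 MHz, 120.5 MHz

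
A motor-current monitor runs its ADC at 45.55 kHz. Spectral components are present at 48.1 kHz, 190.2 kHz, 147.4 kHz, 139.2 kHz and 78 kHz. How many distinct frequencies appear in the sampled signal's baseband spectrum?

4

fs/2 = 22.775 kHz.
48.1 kHz mod fs = 2.55 kHz.
2.55 kHz ≤ fs/2 = 22.775 kHz, appears at 2.55 kHz.
190.2 kHz mod fs = 8 kHz.
8 kHz ≤ fs/2 = 22.775 kHz, appears at 8 kHz.
147.4 kHz mod fs = 10.75 kHz.
10.75 kHz ≤ fs/2 = 22.775 kHz, appears at 10.75 kHz.
139.2 kHz mod fs = 2.55 kHz.
2.55 kHz ≤ fs/2 = 22.775 kHz, appears at 2.55 kHz.
78 kHz mod fs = 32.45 kHz.
32.45 kHz > fs/2 = 22.775 kHz, folds to fs − 32.45 kHz = 13.1 kHz.
Distinct values: {2.55 kHz, 8 kHz, 10.75 kHz, 13.1 kHz} → 4.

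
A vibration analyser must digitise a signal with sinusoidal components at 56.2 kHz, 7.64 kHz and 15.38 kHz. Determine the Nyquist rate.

112.4 kHz

Highest-frequency component: 56.2 kHz.
Nyquist rate = 2 × 56.2 kHz = 112.4 kHz.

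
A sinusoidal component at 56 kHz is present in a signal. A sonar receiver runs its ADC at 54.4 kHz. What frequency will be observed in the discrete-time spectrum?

56 kHz mod fs = 1.6 kHz.
1.6 kHz ≤ fs/2 = 27.2 kHz, appears at 1.6 kHz.

1.6 kHz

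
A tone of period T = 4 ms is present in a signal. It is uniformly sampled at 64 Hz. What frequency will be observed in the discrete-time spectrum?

6 Hz

T = 4 ms → f = 1/T = 250 Hz.
250 Hz mod fs = 58 Hz.
58 Hz > fs/2 = 32 Hz, folds to fs − 58 Hz = 6 Hz.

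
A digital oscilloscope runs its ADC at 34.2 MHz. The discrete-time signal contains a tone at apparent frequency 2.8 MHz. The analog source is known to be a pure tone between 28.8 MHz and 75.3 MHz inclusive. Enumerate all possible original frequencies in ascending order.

31.4 MHz, 37 MHz, 65.6 MHz, 71.2 MHz

Frequencies that alias to 2.8 MHz are k·fs ± 2.8 MHz for integer k ≥ 0.
k=0: 2.8 MHz.
k=1: 31.4 MHz, 37 MHz.
k=2: 65.6 MHz, 71.2 MHz.
k=3: 99.8 MHz, 105.4 MHz.
Within [28.8 MHz, 75.3 MHz]: 31.4 MHz, 37 MHz, 65.6 MHz, 71.2 MHz.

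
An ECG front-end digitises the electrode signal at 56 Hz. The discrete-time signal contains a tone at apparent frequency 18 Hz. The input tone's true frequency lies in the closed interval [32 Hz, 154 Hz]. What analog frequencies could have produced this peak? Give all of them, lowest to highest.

38 Hz, 74 Hz, 94 Hz, 130 Hz, 150 Hz

Frequencies that alias to 18 Hz are k·fs ± 18 Hz for integer k ≥ 0.
k=0: 18 Hz.
k=1: 38 Hz, 74 Hz.
k=2: 94 Hz, 130 Hz.
k=3: 150 Hz, 186 Hz.
k=4: 206 Hz, 242 Hz.
Within [32 Hz, 154 Hz]: 38 Hz, 74 Hz, 94 Hz, 130 Hz, 150 Hz.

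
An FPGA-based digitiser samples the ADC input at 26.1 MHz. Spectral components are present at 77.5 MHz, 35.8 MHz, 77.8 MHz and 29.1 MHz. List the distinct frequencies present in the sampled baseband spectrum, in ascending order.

fs/2 = 13.05 MHz.
77.5 MHz mod fs = 25.3 MHz.
25.3 MHz > fs/2 = 13.05 MHz, folds to fs − 25.3 MHz = 0.8 MHz.
35.8 MHz mod fs = 9.7 MHz.
9.7 MHz ≤ fs/2 = 13.05 MHz, appears at 9.7 MHz.
77.8 MHz mod fs = 25.6 MHz.
25.6 MHz > fs/2 = 13.05 MHz, folds to fs − 25.6 MHz = 0.5 MHz.
29.1 MHz mod fs = 3 MHz.
3 MHz ≤ fs/2 = 13.05 MHz, appears at 3 MHz.
Distinct values: {0.5 MHz, 0.8 MHz, 3 MHz, 9.7 MHz}.

0.5 MHz, 0.8 MHz, 3 MHz, 9.7 MHz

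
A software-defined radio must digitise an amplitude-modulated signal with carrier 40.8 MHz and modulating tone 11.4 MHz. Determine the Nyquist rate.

AM sidebands sit at fc ± fm = 29.4 MHz and 52.2 MHz.
Highest-frequency component: 52.2 MHz.
Nyquist rate = 2 × 52.2 MHz = 104.4 MHz.

104.4 MHz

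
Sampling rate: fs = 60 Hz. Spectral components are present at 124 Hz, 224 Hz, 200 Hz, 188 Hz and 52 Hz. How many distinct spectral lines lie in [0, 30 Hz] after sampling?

fs/2 = 30 Hz.
124 Hz mod fs = 4 Hz.
4 Hz ≤ fs/2 = 30 Hz, appears at 4 Hz.
224 Hz mod fs = 44 Hz.
44 Hz > fs/2 = 30 Hz, folds to fs − 44 Hz = 16 Hz.
200 Hz mod fs = 20 Hz.
20 Hz ≤ fs/2 = 30 Hz, appears at 20 Hz.
188 Hz mod fs = 8 Hz.
8 Hz ≤ fs/2 = 30 Hz, appears at 8 Hz.
52 Hz > fs/2 = 30 Hz, folds to fs − 52 Hz = 8 Hz.
Distinct values: {4 Hz, 8 Hz, 16 Hz, 20 Hz} → 4.

4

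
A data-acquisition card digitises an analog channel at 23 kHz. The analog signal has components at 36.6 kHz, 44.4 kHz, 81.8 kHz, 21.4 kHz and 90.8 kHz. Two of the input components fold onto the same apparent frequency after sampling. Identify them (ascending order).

21.4 kHz, 44.4 kHz

fs/2 = 11.5 kHz.
36.6 kHz mod fs = 13.6 kHz.
13.6 kHz > fs/2 = 11.5 kHz, folds to fs − 13.6 kHz = 9.4 kHz.
44.4 kHz mod fs = 21.4 kHz.
21.4 kHz > fs/2 = 11.5 kHz, folds to fs − 21.4 kHz = 1.6 kHz.
81.8 kHz mod fs = 12.8 kHz.
12.8 kHz > fs/2 = 11.5 kHz, folds to fs − 12.8 kHz = 10.2 kHz.
21.4 kHz > fs/2 = 11.5 kHz, folds to fs − 21.4 kHz = 1.6 kHz.
90.8 kHz mod fs = 21.8 kHz.
21.8 kHz > fs/2 = 11.5 kHz, folds to fs − 21.8 kHz = 1.2 kHz.
21.4 kHz and 44.4 kHz both map to 1.6 kHz.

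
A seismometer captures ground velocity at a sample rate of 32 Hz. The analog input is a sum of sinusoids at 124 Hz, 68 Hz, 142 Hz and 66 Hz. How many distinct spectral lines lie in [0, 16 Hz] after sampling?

fs/2 = 16 Hz.
124 Hz mod fs = 28 Hz.
28 Hz > fs/2 = 16 Hz, folds to fs − 28 Hz = 4 Hz.
68 Hz mod fs = 4 Hz.
4 Hz ≤ fs/2 = 16 Hz, appears at 4 Hz.
142 Hz mod fs = 14 Hz.
14 Hz ≤ fs/2 = 16 Hz, appears at 14 Hz.
66 Hz mod fs = 2 Hz.
2 Hz ≤ fs/2 = 16 Hz, appears at 2 Hz.
Distinct values: {2 Hz, 4 Hz, 14 Hz} → 3.

3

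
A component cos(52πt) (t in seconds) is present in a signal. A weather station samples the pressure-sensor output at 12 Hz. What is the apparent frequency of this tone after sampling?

2 Hz

ω = 52π rad/s → f = ω/(2π) = 26 Hz.
26 Hz mod fs = 2 Hz.
2 Hz ≤ fs/2 = 6 Hz, appears at 2 Hz.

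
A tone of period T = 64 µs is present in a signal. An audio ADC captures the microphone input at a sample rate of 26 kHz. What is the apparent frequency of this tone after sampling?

10.375 kHz

T = 64 µs → f = 1/T = 15.625 kHz.
15.625 kHz > fs/2 = 13 kHz, folds to fs − 15.625 kHz = 10.375 kHz.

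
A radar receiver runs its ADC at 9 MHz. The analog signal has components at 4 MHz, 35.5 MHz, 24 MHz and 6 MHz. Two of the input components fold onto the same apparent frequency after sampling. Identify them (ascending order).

6 MHz, 24 MHz

fs/2 = 4.5 MHz.
4 MHz ≤ fs/2 = 4.5 MHz, passes unchanged.
35.5 MHz mod fs = 8.5 MHz.
8.5 MHz > fs/2 = 4.5 MHz, folds to fs − 8.5 MHz = 0.5 MHz.
24 MHz mod fs = 6 MHz.
6 MHz > fs/2 = 4.5 MHz, folds to fs − 6 MHz = 3 MHz.
6 MHz > fs/2 = 4.5 MHz, folds to fs − 6 MHz = 3 MHz.
6 MHz and 24 MHz both map to 3 MHz.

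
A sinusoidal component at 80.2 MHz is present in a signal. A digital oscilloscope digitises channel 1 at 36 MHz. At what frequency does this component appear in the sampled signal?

8.2 MHz

80.2 MHz mod fs = 8.2 MHz.
8.2 MHz ≤ fs/2 = 18 MHz, appears at 8.2 MHz.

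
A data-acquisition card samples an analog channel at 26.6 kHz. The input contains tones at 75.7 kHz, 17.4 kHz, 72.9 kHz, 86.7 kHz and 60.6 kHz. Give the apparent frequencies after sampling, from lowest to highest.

4.1 kHz, 6.9 kHz, 7.4 kHz, 9.2 kHz

fs/2 = 13.3 kHz.
75.7 kHz mod fs = 22.5 kHz.
22.5 kHz > fs/2 = 13.3 kHz, folds to fs − 22.5 kHz = 4.1 kHz.
17.4 kHz > fs/2 = 13.3 kHz, folds to fs − 17.4 kHz = 9.2 kHz.
72.9 kHz mod fs = 19.7 kHz.
19.7 kHz > fs/2 = 13.3 kHz, folds to fs − 19.7 kHz = 6.9 kHz.
86.7 kHz mod fs = 6.9 kHz.
6.9 kHz ≤ fs/2 = 13.3 kHz, appears at 6.9 kHz.
60.6 kHz mod fs = 7.4 kHz.
7.4 kHz ≤ fs/2 = 13.3 kHz, appears at 7.4 kHz.
Distinct values: {4.1 kHz, 6.9 kHz, 7.4 kHz, 9.2 kHz}.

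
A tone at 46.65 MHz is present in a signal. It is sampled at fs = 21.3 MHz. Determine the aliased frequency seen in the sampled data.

4.05 MHz

46.65 MHz mod fs = 4.05 MHz.
4.05 MHz ≤ fs/2 = 10.65 MHz, appears at 4.05 MHz.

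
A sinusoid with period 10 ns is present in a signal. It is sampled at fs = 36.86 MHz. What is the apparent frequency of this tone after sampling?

10.58 MHz

T = 10 ns → f = 1/T = 100 MHz.
100 MHz mod fs = 26.28 MHz.
26.28 MHz > fs/2 = 18.43 MHz, folds to fs − 26.28 MHz = 10.58 MHz.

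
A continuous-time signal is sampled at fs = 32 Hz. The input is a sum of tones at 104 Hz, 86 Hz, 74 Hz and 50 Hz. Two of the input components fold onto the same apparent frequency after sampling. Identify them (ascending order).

fs/2 = 16 Hz.
104 Hz mod fs = 8 Hz.
8 Hz ≤ fs/2 = 16 Hz, appears at 8 Hz.
86 Hz mod fs = 22 Hz.
22 Hz > fs/2 = 16 Hz, folds to fs − 22 Hz = 10 Hz.
74 Hz mod fs = 10 Hz.
10 Hz ≤ fs/2 = 16 Hz, appears at 10 Hz.
50 Hz mod fs = 18 Hz.
18 Hz > fs/2 = 16 Hz, folds to fs − 18 Hz = 14 Hz.
74 Hz and 86 Hz both map to 10 Hz.

74 Hz, 86 Hz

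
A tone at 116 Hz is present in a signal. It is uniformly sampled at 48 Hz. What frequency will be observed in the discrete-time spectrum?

20 Hz

116 Hz mod fs = 20 Hz.
20 Hz ≤ fs/2 = 24 Hz, appears at 20 Hz.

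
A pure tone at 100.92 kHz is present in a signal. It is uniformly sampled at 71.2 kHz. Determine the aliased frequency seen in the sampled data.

100.92 kHz mod fs = 29.72 kHz.
29.72 kHz ≤ fs/2 = 35.6 kHz, appears at 29.72 kHz.

29.72 kHz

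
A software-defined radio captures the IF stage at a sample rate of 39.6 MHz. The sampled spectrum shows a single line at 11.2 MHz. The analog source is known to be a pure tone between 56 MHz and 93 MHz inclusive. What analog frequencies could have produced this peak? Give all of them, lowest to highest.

Frequencies that alias to 11.2 MHz are k·fs ± 11.2 MHz for integer k ≥ 0.
k=0: 11.2 MHz.
k=1: 28.4 MHz, 50.8 MHz.
k=2: 68 MHz, 90.4 MHz.
k=3: 107.6 MHz, 130 MHz.
Within [56 MHz, 93 MHz]: 68 MHz, 90.4 MHz.

68 MHz, 90.4 MHz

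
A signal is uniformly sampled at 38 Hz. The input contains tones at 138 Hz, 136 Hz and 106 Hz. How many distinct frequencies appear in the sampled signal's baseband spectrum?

fs/2 = 19 Hz.
138 Hz mod fs = 24 Hz.
24 Hz > fs/2 = 19 Hz, folds to fs − 24 Hz = 14 Hz.
136 Hz mod fs = 22 Hz.
22 Hz > fs/2 = 19 Hz, folds to fs − 22 Hz = 16 Hz.
106 Hz mod fs = 30 Hz.
30 Hz > fs/2 = 19 Hz, folds to fs − 30 Hz = 8 Hz.
Distinct values: {8 Hz, 14 Hz, 16 Hz} → 3.

3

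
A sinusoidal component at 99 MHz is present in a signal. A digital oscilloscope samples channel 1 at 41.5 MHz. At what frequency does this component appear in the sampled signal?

99 MHz mod fs = 16 MHz.
16 MHz ≤ fs/2 = 20.75 MHz, appears at 16 MHz.

16 MHz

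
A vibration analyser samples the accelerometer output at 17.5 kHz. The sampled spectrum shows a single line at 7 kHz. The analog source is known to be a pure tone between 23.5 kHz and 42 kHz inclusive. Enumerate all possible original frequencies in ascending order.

Frequencies that alias to 7 kHz are k·fs ± 7 kHz for integer k ≥ 0.
k=0: 7 kHz.
k=1: 10.5 kHz, 24.5 kHz.
k=2: 28 kHz, 42 kHz.
k=3: 45.5 kHz, 59.5 kHz.
Within [23.5 kHz, 42 kHz]: 24.5 kHz, 28 kHz, 42 kHz.

24.5 kHz, 28 kHz, 42 kHz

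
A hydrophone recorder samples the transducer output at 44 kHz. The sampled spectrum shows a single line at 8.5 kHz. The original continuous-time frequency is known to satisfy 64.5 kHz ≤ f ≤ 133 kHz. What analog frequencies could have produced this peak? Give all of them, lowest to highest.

79.5 kHz, 96.5 kHz, 123.5 kHz

Frequencies that alias to 8.5 kHz are k·fs ± 8.5 kHz for integer k ≥ 0.
k=0: 8.5 kHz.
k=1: 35.5 kHz, 52.5 kHz.
k=2: 79.5 kHz, 96.5 kHz.
k=3: 123.5 kHz, 140.5 kHz.
k=4: 167.5 kHz, 184.5 kHz.
Within [64.5 kHz, 133 kHz]: 79.5 kHz, 96.5 kHz, 123.5 kHz.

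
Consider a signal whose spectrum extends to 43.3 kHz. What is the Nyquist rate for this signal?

86.6 kHz

Nyquist rate = 2 × 43.3 kHz = 86.6 kHz.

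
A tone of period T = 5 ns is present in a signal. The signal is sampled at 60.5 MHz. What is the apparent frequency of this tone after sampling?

T = 5 ns → f = 1/T = 200 MHz.
200 MHz mod fs = 18.5 MHz.
18.5 MHz ≤ fs/2 = 30.25 MHz, appears at 18.5 MHz.

18.5 MHz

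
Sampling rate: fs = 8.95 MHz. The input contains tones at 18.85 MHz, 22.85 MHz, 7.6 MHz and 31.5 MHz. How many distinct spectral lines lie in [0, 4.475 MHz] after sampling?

fs/2 = 4.475 MHz.
18.85 MHz mod fs = 0.95 MHz.
0.95 MHz ≤ fs/2 = 4.475 MHz, appears at 0.95 MHz.
22.85 MHz mod fs = 4.95 MHz.
4.95 MHz > fs/2 = 4.475 MHz, folds to fs − 4.95 MHz = 4 MHz.
7.6 MHz > fs/2 = 4.475 MHz, folds to fs − 7.6 MHz = 1.35 MHz.
31.5 MHz mod fs = 4.65 MHz.
4.65 MHz > fs/2 = 4.475 MHz, folds to fs − 4.65 MHz = 4.3 MHz.
Distinct values: {0.95 MHz, 1.35 MHz, 4 MHz, 4.3 MHz} → 4.

4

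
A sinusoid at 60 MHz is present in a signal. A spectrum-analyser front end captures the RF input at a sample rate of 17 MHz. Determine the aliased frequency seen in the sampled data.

60 MHz mod fs = 9 MHz.
9 MHz > fs/2 = 8.5 MHz, folds to fs − 9 MHz = 8 MHz.

8 MHz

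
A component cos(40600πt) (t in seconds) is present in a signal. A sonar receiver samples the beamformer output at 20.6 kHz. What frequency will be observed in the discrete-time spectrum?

0.3 kHz

ω = 40600π rad/s → f = ω/(2π) = 20300 Hz = 20.3 kHz.
20.3 kHz > fs/2 = 10.3 kHz, folds to fs − 20.3 kHz = 0.3 kHz.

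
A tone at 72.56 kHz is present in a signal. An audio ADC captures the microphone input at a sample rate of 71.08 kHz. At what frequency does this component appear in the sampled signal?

72.56 kHz mod fs = 1.48 kHz.
1.48 kHz ≤ fs/2 = 35.54 kHz, appears at 1.48 kHz.

1.48 kHz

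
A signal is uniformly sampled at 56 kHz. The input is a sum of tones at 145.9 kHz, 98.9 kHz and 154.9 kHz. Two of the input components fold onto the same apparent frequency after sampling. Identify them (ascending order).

fs/2 = 28 kHz.
145.9 kHz mod fs = 33.9 kHz.
33.9 kHz > fs/2 = 28 kHz, folds to fs − 33.9 kHz = 22.1 kHz.
98.9 kHz mod fs = 42.9 kHz.
42.9 kHz > fs/2 = 28 kHz, folds to fs − 42.9 kHz = 13.1 kHz.
154.9 kHz mod fs = 42.9 kHz.
42.9 kHz > fs/2 = 28 kHz, folds to fs − 42.9 kHz = 13.1 kHz.
98.9 kHz and 154.9 kHz both map to 13.1 kHz.

98.9 kHz, 154.9 kHz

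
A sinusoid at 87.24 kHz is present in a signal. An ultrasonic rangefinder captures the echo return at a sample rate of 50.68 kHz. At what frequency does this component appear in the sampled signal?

87.24 kHz mod fs = 36.56 kHz.
36.56 kHz > fs/2 = 25.34 kHz, folds to fs − 36.56 kHz = 14.12 kHz.

14.12 kHz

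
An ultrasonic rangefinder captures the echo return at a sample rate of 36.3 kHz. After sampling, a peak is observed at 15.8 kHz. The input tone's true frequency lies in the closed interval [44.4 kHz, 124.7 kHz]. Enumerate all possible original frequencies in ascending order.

Frequencies that alias to 15.8 kHz are k·fs ± 15.8 kHz for integer k ≥ 0.
k=0: 15.8 kHz.
k=1: 20.5 kHz, 52.1 kHz.
k=2: 56.8 kHz, 88.4 kHz.
k=3: 93.1 kHz, 124.7 kHz.
k=4: 129.4 kHz, 161 kHz.
Within [44.4 kHz, 124.7 kHz]: 52.1 kHz, 56.8 kHz, 88.4 kHz, 93.1 kHz, 124.7 kHz.

52.1 kHz, 56.8 kHz, 88.4 kHz, 93.1 kHz, 124.7 kHz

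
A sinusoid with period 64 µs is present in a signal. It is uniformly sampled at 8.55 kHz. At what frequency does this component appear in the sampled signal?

T = 64 µs → f = 1/T = 15.625 kHz.
15.625 kHz mod fs = 7.075 kHz.
7.075 kHz > fs/2 = 4.275 kHz, folds to fs − 7.075 kHz = 1.475 kHz.

1.475 kHz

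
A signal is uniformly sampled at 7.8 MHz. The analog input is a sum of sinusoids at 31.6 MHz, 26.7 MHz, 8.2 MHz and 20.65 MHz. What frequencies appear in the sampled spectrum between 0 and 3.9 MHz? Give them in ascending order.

fs/2 = 3.9 MHz.
31.6 MHz mod fs = 0.4 MHz.
0.4 MHz ≤ fs/2 = 3.9 MHz, appears at 0.4 MHz.
26.7 MHz mod fs = 3.3 MHz.
3.3 MHz ≤ fs/2 = 3.9 MHz, appears at 3.3 MHz.
8.2 MHz mod fs = 0.4 MHz.
0.4 MHz ≤ fs/2 = 3.9 MHz, appears at 0.4 MHz.
20.65 MHz mod fs = 5.05 MHz.
5.05 MHz > fs/2 = 3.9 MHz, folds to fs − 5.05 MHz = 2.75 MHz.
Distinct values: {0.4 MHz, 2.75 MHz, 3.3 MHz}.

0.4 MHz, 2.75 MHz, 3.3 MHz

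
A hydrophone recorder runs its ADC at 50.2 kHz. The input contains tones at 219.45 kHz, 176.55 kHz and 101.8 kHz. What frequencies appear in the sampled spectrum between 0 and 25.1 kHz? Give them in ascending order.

1.4 kHz, 18.65 kHz, 24.25 kHz

fs/2 = 25.1 kHz.
219.45 kHz mod fs = 18.65 kHz.
18.65 kHz ≤ fs/2 = 25.1 kHz, appears at 18.65 kHz.
176.55 kHz mod fs = 25.95 kHz.
25.95 kHz > fs/2 = 25.1 kHz, folds to fs − 25.95 kHz = 24.25 kHz.
101.8 kHz mod fs = 1.4 kHz.
1.4 kHz ≤ fs/2 = 25.1 kHz, appears at 1.4 kHz.
Distinct values: {1.4 kHz, 18.65 kHz, 24.25 kHz}.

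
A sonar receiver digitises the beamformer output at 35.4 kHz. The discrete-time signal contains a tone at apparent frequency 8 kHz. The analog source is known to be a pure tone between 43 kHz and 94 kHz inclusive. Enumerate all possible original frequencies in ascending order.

43.4 kHz, 62.8 kHz, 78.8 kHz

Frequencies that alias to 8 kHz are k·fs ± 8 kHz for integer k ≥ 0.
k=0: 8 kHz.
k=1: 27.4 kHz, 43.4 kHz.
k=2: 62.8 kHz, 78.8 kHz.
k=3: 98.2 kHz, 114.2 kHz.
Within [43 kHz, 94 kHz]: 43.4 kHz, 62.8 kHz, 78.8 kHz.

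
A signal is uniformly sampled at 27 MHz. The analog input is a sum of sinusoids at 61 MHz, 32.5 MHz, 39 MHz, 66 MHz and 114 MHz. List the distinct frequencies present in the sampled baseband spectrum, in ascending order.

fs/2 = 13.5 MHz.
61 MHz mod fs = 7 MHz.
7 MHz ≤ fs/2 = 13.5 MHz, appears at 7 MHz.
32.5 MHz mod fs = 5.5 MHz.
5.5 MHz ≤ fs/2 = 13.5 MHz, appears at 5.5 MHz.
39 MHz mod fs = 12 MHz.
12 MHz ≤ fs/2 = 13.5 MHz, appears at 12 MHz.
66 MHz mod fs = 12 MHz.
12 MHz ≤ fs/2 = 13.5 MHz, appears at 12 MHz.
114 MHz mod fs = 6 MHz.
6 MHz ≤ fs/2 = 13.5 MHz, appears at 6 MHz.
Distinct values: {5.5 MHz, 6 MHz, 7 MHz, 12 MHz}.

5.5 MHz, 6 MHz, 7 MHz, 12 MHz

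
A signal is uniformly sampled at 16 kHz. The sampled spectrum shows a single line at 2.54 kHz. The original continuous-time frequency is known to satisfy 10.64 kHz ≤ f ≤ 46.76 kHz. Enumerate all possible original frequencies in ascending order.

13.46 kHz, 18.54 kHz, 29.46 kHz, 34.54 kHz, 45.46 kHz

Frequencies that alias to 2.54 kHz are k·fs ± 2.54 kHz for integer k ≥ 0.
k=0: 2.54 kHz.
k=1: 13.46 kHz, 18.54 kHz.
k=2: 29.46 kHz, 34.54 kHz.
k=3: 45.46 kHz, 50.54 kHz.
k=4: 61.46 kHz, 66.54 kHz.
Within [10.64 kHz, 46.76 kHz]: 13.46 kHz, 18.54 kHz, 29.46 kHz, 34.54 kHz, 45.46 kHz.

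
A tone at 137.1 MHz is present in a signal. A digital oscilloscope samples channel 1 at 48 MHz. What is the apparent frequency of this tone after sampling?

137.1 MHz mod fs = 41.1 MHz.
41.1 MHz > fs/2 = 24 MHz, folds to fs − 41.1 MHz = 6.9 MHz.

6.9 MHz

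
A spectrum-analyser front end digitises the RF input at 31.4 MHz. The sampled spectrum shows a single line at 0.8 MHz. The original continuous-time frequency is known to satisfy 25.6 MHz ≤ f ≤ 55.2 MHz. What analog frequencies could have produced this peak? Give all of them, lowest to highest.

30.6 MHz, 32.2 MHz

Frequencies that alias to 0.8 MHz are k·fs ± 0.8 MHz for integer k ≥ 0.
k=0: 0.8 MHz.
k=1: 30.6 MHz, 32.2 MHz.
k=2: 62 MHz, 63.6 MHz.
Within [25.6 MHz, 55.2 MHz]: 30.6 MHz, 32.2 MHz.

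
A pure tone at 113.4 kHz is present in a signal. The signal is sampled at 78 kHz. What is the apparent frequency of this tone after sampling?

35.4 kHz

113.4 kHz mod fs = 35.4 kHz.
35.4 kHz ≤ fs/2 = 39 kHz, appears at 35.4 kHz.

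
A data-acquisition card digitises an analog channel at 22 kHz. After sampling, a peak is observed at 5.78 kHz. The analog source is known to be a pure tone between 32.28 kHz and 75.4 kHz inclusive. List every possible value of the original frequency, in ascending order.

Frequencies that alias to 5.78 kHz are k·fs ± 5.78 kHz for integer k ≥ 0.
k=0: 5.78 kHz.
k=1: 16.22 kHz, 27.78 kHz.
k=2: 38.22 kHz, 49.78 kHz.
k=3: 60.22 kHz, 71.78 kHz.
k=4: 82.22 kHz, 93.78 kHz.
Within [32.28 kHz, 75.4 kHz]: 38.22 kHz, 49.78 kHz, 60.22 kHz, 71.78 kHz.

38.22 kHz, 49.78 kHz, 60.22 kHz, 71.78 kHz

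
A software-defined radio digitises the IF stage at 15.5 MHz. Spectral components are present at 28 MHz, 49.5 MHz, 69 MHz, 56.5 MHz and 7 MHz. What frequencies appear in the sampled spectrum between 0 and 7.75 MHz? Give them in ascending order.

3 MHz, 5.5 MHz, 7 MHz

fs/2 = 7.75 MHz.
28 MHz mod fs = 12.5 MHz.
12.5 MHz > fs/2 = 7.75 MHz, folds to fs − 12.5 MHz = 3 MHz.
49.5 MHz mod fs = 3 MHz.
3 MHz ≤ fs/2 = 7.75 MHz, appears at 3 MHz.
69 MHz mod fs = 7 MHz.
7 MHz ≤ fs/2 = 7.75 MHz, appears at 7 MHz.
56.5 MHz mod fs = 10 MHz.
10 MHz > fs/2 = 7.75 MHz, folds to fs − 10 MHz = 5.5 MHz.
7 MHz ≤ fs/2 = 7.75 MHz, passes unchanged.
Distinct values: {3 MHz, 5.5 MHz, 7 MHz}.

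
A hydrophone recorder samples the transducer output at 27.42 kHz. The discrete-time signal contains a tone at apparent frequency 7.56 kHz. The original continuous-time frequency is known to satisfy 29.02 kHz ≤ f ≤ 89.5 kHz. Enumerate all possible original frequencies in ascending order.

Frequencies that alias to 7.56 kHz are k·fs ± 7.56 kHz for integer k ≥ 0.
k=0: 7.56 kHz.
k=1: 19.86 kHz, 34.98 kHz.
k=2: 47.28 kHz, 62.4 kHz.
k=3: 74.7 kHz, 89.82 kHz.
k=4: 102.12 kHz, 117.24 kHz.
Within [29.02 kHz, 89.5 kHz]: 34.98 kHz, 47.28 kHz, 62.4 kHz, 74.7 kHz.

34.98 kHz, 47.28 kHz, 62.4 kHz, 74.7 kHz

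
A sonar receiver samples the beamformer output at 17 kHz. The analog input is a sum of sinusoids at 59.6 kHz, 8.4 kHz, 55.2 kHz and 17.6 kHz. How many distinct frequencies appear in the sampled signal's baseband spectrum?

fs/2 = 8.5 kHz.
59.6 kHz mod fs = 8.6 kHz.
8.6 kHz > fs/2 = 8.5 kHz, folds to fs − 8.6 kHz = 8.4 kHz.
8.4 kHz ≤ fs/2 = 8.5 kHz, passes unchanged.
55.2 kHz mod fs = 4.2 kHz.
4.2 kHz ≤ fs/2 = 8.5 kHz, appears at 4.2 kHz.
17.6 kHz mod fs = 0.6 kHz.
0.6 kHz ≤ fs/2 = 8.5 kHz, appears at 0.6 kHz.
Distinct values: {0.6 kHz, 4.2 kHz, 8.4 kHz} → 3.

3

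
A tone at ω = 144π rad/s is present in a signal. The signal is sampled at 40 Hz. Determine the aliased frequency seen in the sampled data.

8 Hz

ω = 144π rad/s → f = ω/(2π) = 72 Hz.
72 Hz mod fs = 32 Hz.
32 Hz > fs/2 = 20 Hz, folds to fs − 32 Hz = 8 Hz.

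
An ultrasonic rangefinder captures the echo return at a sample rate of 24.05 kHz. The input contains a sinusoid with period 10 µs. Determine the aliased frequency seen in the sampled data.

3.8 kHz

T = 10 µs → f = 1/T = 100 kHz.
100 kHz mod fs = 3.8 kHz.
3.8 kHz ≤ fs/2 = 12.025 kHz, appears at 3.8 kHz.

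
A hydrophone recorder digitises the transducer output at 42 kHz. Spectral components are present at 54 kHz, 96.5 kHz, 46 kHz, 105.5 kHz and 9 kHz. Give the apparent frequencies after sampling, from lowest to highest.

4 kHz, 9 kHz, 12 kHz, 12.5 kHz, 20.5 kHz

fs/2 = 21 kHz.
54 kHz mod fs = 12 kHz.
12 kHz ≤ fs/2 = 21 kHz, appears at 12 kHz.
96.5 kHz mod fs = 12.5 kHz.
12.5 kHz ≤ fs/2 = 21 kHz, appears at 12.5 kHz.
46 kHz mod fs = 4 kHz.
4 kHz ≤ fs/2 = 21 kHz, appears at 4 kHz.
105.5 kHz mod fs = 21.5 kHz.
21.5 kHz > fs/2 = 21 kHz, folds to fs − 21.5 kHz = 20.5 kHz.
9 kHz ≤ fs/2 = 21 kHz, passes unchanged.
Distinct values: {4 kHz, 9 kHz, 12 kHz, 12.5 kHz, 20.5 kHz}.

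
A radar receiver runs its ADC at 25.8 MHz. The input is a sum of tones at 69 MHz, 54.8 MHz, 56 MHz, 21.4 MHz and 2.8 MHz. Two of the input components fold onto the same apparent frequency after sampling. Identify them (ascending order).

fs/2 = 12.9 MHz.
69 MHz mod fs = 17.4 MHz.
17.4 MHz > fs/2 = 12.9 MHz, folds to fs − 17.4 MHz = 8.4 MHz.
54.8 MHz mod fs = 3.2 MHz.
3.2 MHz ≤ fs/2 = 12.9 MHz, appears at 3.2 MHz.
56 MHz mod fs = 4.4 MHz.
4.4 MHz ≤ fs/2 = 12.9 MHz, appears at 4.4 MHz.
21.4 MHz > fs/2 = 12.9 MHz, folds to fs − 21.4 MHz = 4.4 MHz.
2.8 MHz ≤ fs/2 = 12.9 MHz, passes unchanged.
21.4 MHz and 56 MHz both map to 4.4 MHz.

21.4 MHz, 56 MHz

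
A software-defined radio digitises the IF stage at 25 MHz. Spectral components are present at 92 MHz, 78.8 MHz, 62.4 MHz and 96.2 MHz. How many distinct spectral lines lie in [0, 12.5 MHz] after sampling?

3

fs/2 = 12.5 MHz.
92 MHz mod fs = 17 MHz.
17 MHz > fs/2 = 12.5 MHz, folds to fs − 17 MHz = 8 MHz.
78.8 MHz mod fs = 3.8 MHz.
3.8 MHz ≤ fs/2 = 12.5 MHz, appears at 3.8 MHz.
62.4 MHz mod fs = 12.4 MHz.
12.4 MHz ≤ fs/2 = 12.5 MHz, appears at 12.4 MHz.
96.2 MHz mod fs = 21.2 MHz.
21.2 MHz > fs/2 = 12.5 MHz, folds to fs − 21.2 MHz = 3.8 MHz.
Distinct values: {3.8 MHz, 8 MHz, 12.4 MHz} → 3.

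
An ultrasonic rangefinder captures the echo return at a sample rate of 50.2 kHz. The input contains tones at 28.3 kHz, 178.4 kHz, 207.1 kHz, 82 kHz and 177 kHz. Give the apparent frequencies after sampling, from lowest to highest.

6.3 kHz, 18.4 kHz, 21.9 kHz, 22.4 kHz, 23.8 kHz

fs/2 = 25.1 kHz.
28.3 kHz > fs/2 = 25.1 kHz, folds to fs − 28.3 kHz = 21.9 kHz.
178.4 kHz mod fs = 27.8 kHz.
27.8 kHz > fs/2 = 25.1 kHz, folds to fs − 27.8 kHz = 22.4 kHz.
207.1 kHz mod fs = 6.3 kHz.
6.3 kHz ≤ fs/2 = 25.1 kHz, appears at 6.3 kHz.
82 kHz mod fs = 31.8 kHz.
31.8 kHz > fs/2 = 25.1 kHz, folds to fs − 31.8 kHz = 18.4 kHz.
177 kHz mod fs = 26.4 kHz.
26.4 kHz > fs/2 = 25.1 kHz, folds to fs − 26.4 kHz = 23.8 kHz.
Distinct values: {6.3 kHz, 18.4 kHz, 21.9 kHz, 22.4 kHz, 23.8 kHz}.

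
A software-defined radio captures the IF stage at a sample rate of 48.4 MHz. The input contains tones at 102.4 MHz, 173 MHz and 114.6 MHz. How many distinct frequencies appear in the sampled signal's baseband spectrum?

fs/2 = 24.2 MHz.
102.4 MHz mod fs = 5.6 MHz.
5.6 MHz ≤ fs/2 = 24.2 MHz, appears at 5.6 MHz.
173 MHz mod fs = 27.8 MHz.
27.8 MHz > fs/2 = 24.2 MHz, folds to fs − 27.8 MHz = 20.6 MHz.
114.6 MHz mod fs = 17.8 MHz.
17.8 MHz ≤ fs/2 = 24.2 MHz, appears at 17.8 MHz.
Distinct values: {5.6 MHz, 17.8 MHz, 20.6 MHz} → 3.

3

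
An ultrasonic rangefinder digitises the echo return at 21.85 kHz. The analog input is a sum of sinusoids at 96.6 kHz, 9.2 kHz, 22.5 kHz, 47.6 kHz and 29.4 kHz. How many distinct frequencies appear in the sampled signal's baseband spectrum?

4

fs/2 = 10.925 kHz.
96.6 kHz mod fs = 9.2 kHz.
9.2 kHz ≤ fs/2 = 10.925 kHz, appears at 9.2 kHz.
9.2 kHz ≤ fs/2 = 10.925 kHz, passes unchanged.
22.5 kHz mod fs = 0.65 kHz.
0.65 kHz ≤ fs/2 = 10.925 kHz, appears at 0.65 kHz.
47.6 kHz mod fs = 3.9 kHz.
3.9 kHz ≤ fs/2 = 10.925 kHz, appears at 3.9 kHz.
29.4 kHz mod fs = 7.55 kHz.
7.55 kHz ≤ fs/2 = 10.925 kHz, appears at 7.55 kHz.
Distinct values: {0.65 kHz, 3.9 kHz, 7.55 kHz, 9.2 kHz} → 4.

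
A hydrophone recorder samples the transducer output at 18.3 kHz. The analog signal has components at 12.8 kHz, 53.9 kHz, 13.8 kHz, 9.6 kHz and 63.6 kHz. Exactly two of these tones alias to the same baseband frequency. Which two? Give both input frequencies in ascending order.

fs/2 = 9.15 kHz.
12.8 kHz > fs/2 = 9.15 kHz, folds to fs − 12.8 kHz = 5.5 kHz.
53.9 kHz mod fs = 17.3 kHz.
17.3 kHz > fs/2 = 9.15 kHz, folds to fs − 17.3 kHz = 1 kHz.
13.8 kHz > fs/2 = 9.15 kHz, folds to fs − 13.8 kHz = 4.5 kHz.
9.6 kHz > fs/2 = 9.15 kHz, folds to fs − 9.6 kHz = 8.7 kHz.
63.6 kHz mod fs = 8.7 kHz.
8.7 kHz ≤ fs/2 = 9.15 kHz, appears at 8.7 kHz.
9.6 kHz and 63.6 kHz both map to 8.7 kHz.

9.6 kHz, 63.6 kHz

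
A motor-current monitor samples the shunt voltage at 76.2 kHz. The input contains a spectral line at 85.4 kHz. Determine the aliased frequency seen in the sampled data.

9.2 kHz

85.4 kHz mod fs = 9.2 kHz.
9.2 kHz ≤ fs/2 = 38.1 kHz, appears at 9.2 kHz.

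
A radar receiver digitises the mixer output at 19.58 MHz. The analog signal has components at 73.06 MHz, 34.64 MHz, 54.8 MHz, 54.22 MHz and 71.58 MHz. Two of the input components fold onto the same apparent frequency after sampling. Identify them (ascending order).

34.64 MHz, 54.22 MHz

fs/2 = 9.79 MHz.
73.06 MHz mod fs = 14.32 MHz.
14.32 MHz > fs/2 = 9.79 MHz, folds to fs − 14.32 MHz = 5.26 MHz.
34.64 MHz mod fs = 15.06 MHz.
15.06 MHz > fs/2 = 9.79 MHz, folds to fs − 15.06 MHz = 4.52 MHz.
54.8 MHz mod fs = 15.64 MHz.
15.64 MHz > fs/2 = 9.79 MHz, folds to fs − 15.64 MHz = 3.94 MHz.
54.22 MHz mod fs = 15.06 MHz.
15.06 MHz > fs/2 = 9.79 MHz, folds to fs − 15.06 MHz = 4.52 MHz.
71.58 MHz mod fs = 12.84 MHz.
12.84 MHz > fs/2 = 9.79 MHz, folds to fs − 12.84 MHz = 6.74 MHz.
34.64 MHz and 54.22 MHz both map to 4.52 MHz.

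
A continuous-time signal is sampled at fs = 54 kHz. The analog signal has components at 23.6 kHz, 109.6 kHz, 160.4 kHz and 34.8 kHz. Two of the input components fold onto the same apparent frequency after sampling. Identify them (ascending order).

109.6 kHz, 160.4 kHz

fs/2 = 27 kHz.
23.6 kHz ≤ fs/2 = 27 kHz, passes unchanged.
109.6 kHz mod fs = 1.6 kHz.
1.6 kHz ≤ fs/2 = 27 kHz, appears at 1.6 kHz.
160.4 kHz mod fs = 52.4 kHz.
52.4 kHz > fs/2 = 27 kHz, folds to fs − 52.4 kHz = 1.6 kHz.
34.8 kHz > fs/2 = 27 kHz, folds to fs − 34.8 kHz = 19.2 kHz.
109.6 kHz and 160.4 kHz both map to 1.6 kHz.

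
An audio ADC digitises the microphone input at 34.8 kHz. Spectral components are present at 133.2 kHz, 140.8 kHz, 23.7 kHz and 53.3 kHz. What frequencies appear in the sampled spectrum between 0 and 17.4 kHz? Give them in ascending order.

1.6 kHz, 6 kHz, 11.1 kHz, 16.3 kHz

fs/2 = 17.4 kHz.
133.2 kHz mod fs = 28.8 kHz.
28.8 kHz > fs/2 = 17.4 kHz, folds to fs − 28.8 kHz = 6 kHz.
140.8 kHz mod fs = 1.6 kHz.
1.6 kHz ≤ fs/2 = 17.4 kHz, appears at 1.6 kHz.
23.7 kHz > fs/2 = 17.4 kHz, folds to fs − 23.7 kHz = 11.1 kHz.
53.3 kHz mod fs = 18.5 kHz.
18.5 kHz > fs/2 = 17.4 kHz, folds to fs − 18.5 kHz = 16.3 kHz.
Distinct values: {1.6 kHz, 6 kHz, 11.1 kHz, 16.3 kHz}.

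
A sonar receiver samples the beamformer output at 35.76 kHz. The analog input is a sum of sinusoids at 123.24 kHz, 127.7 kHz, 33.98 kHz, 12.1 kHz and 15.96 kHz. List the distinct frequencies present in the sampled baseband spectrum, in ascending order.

1.78 kHz, 12.1 kHz, 15.34 kHz, 15.96 kHz

fs/2 = 17.88 kHz.
123.24 kHz mod fs = 15.96 kHz.
15.96 kHz ≤ fs/2 = 17.88 kHz, appears at 15.96 kHz.
127.7 kHz mod fs = 20.42 kHz.
20.42 kHz > fs/2 = 17.88 kHz, folds to fs − 20.42 kHz = 15.34 kHz.
33.98 kHz > fs/2 = 17.88 kHz, folds to fs − 33.98 kHz = 1.78 kHz.
12.1 kHz ≤ fs/2 = 17.88 kHz, passes unchanged.
15.96 kHz ≤ fs/2 = 17.88 kHz, passes unchanged.
Distinct values: {1.78 kHz, 12.1 kHz, 15.34 kHz, 15.96 kHz}.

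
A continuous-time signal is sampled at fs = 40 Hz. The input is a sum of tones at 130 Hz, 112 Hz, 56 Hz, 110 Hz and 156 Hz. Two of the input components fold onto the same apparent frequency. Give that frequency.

fs/2 = 20 Hz.
130 Hz mod fs = 10 Hz.
10 Hz ≤ fs/2 = 20 Hz, appears at 10 Hz.
112 Hz mod fs = 32 Hz.
32 Hz > fs/2 = 20 Hz, folds to fs − 32 Hz = 8 Hz.
56 Hz mod fs = 16 Hz.
16 Hz ≤ fs/2 = 20 Hz, appears at 16 Hz.
110 Hz mod fs = 30 Hz.
30 Hz > fs/2 = 20 Hz, folds to fs − 30 Hz = 10 Hz.
156 Hz mod fs = 36 Hz.
36 Hz > fs/2 = 20 Hz, folds to fs − 36 Hz = 4 Hz.
110 Hz and 130 Hz both map to 10 Hz.

10 Hz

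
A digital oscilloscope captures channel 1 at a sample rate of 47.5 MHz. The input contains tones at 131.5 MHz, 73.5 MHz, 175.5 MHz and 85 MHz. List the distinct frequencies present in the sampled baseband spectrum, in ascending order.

fs/2 = 23.75 MHz.
131.5 MHz mod fs = 36.5 MHz.
36.5 MHz > fs/2 = 23.75 MHz, folds to fs − 36.5 MHz = 11 MHz.
73.5 MHz mod fs = 26 MHz.
26 MHz > fs/2 = 23.75 MHz, folds to fs − 26 MHz = 21.5 MHz.
175.5 MHz mod fs = 33 MHz.
33 MHz > fs/2 = 23.75 MHz, folds to fs − 33 MHz = 14.5 MHz.
85 MHz mod fs = 37.5 MHz.
37.5 MHz > fs/2 = 23.75 MHz, folds to fs − 37.5 MHz = 10 MHz.
Distinct values: {10 MHz, 11 MHz, 14.5 MHz, 21.5 MHz}.

10 MHz, 11 MHz, 14.5 MHz, 21.5 MHz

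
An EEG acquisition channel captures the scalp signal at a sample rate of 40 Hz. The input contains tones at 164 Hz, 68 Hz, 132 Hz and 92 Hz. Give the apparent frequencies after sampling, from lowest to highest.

4 Hz, 12 Hz

fs/2 = 20 Hz.
164 Hz mod fs = 4 Hz.
4 Hz ≤ fs/2 = 20 Hz, appears at 4 Hz.
68 Hz mod fs = 28 Hz.
28 Hz > fs/2 = 20 Hz, folds to fs − 28 Hz = 12 Hz.
132 Hz mod fs = 12 Hz.
12 Hz ≤ fs/2 = 20 Hz, appears at 12 Hz.
92 Hz mod fs = 12 Hz.
12 Hz ≤ fs/2 = 20 Hz, appears at 12 Hz.
Distinct values: {4 Hz, 12 Hz}.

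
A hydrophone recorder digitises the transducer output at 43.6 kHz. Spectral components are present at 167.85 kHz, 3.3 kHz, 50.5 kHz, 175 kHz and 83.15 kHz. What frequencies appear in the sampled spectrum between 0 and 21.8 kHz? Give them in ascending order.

fs/2 = 21.8 kHz.
167.85 kHz mod fs = 37.05 kHz.
37.05 kHz > fs/2 = 21.8 kHz, folds to fs − 37.05 kHz = 6.55 kHz.
3.3 kHz ≤ fs/2 = 21.8 kHz, passes unchanged.
50.5 kHz mod fs = 6.9 kHz.
6.9 kHz ≤ fs/2 = 21.8 kHz, appears at 6.9 kHz.
175 kHz mod fs = 0.6 kHz.
0.6 kHz ≤ fs/2 = 21.8 kHz, appears at 0.6 kHz.
83.15 kHz mod fs = 39.55 kHz.
39.55 kHz > fs/2 = 21.8 kHz, folds to fs − 39.55 kHz = 4.05 kHz.
Distinct values: {0.6 kHz, 3.3 kHz, 4.05 kHz, 6.55 kHz, 6.9 kHz}.

0.6 kHz, 3.3 kHz, 4.05 kHz, 6.55 kHz, 6.9 kHz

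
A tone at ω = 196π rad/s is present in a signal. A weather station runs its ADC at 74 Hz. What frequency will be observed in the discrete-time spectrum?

ω = 196π rad/s → f = ω/(2π) = 98 Hz.
98 Hz mod fs = 24 Hz.
24 Hz ≤ fs/2 = 37 Hz, appears at 24 Hz.

24 Hz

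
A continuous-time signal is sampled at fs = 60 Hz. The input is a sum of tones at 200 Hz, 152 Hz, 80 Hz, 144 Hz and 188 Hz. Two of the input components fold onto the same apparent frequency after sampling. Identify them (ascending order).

80 Hz, 200 Hz

fs/2 = 30 Hz.
200 Hz mod fs = 20 Hz.
20 Hz ≤ fs/2 = 30 Hz, appears at 20 Hz.
152 Hz mod fs = 32 Hz.
32 Hz > fs/2 = 30 Hz, folds to fs − 32 Hz = 28 Hz.
80 Hz mod fs = 20 Hz.
20 Hz ≤ fs/2 = 30 Hz, appears at 20 Hz.
144 Hz mod fs = 24 Hz.
24 Hz ≤ fs/2 = 30 Hz, appears at 24 Hz.
188 Hz mod fs = 8 Hz.
8 Hz ≤ fs/2 = 30 Hz, appears at 8 Hz.
80 Hz and 200 Hz both map to 20 Hz.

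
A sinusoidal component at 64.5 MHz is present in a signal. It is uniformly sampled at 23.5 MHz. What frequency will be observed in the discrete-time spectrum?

6 MHz

64.5 MHz mod fs = 17.5 MHz.
17.5 MHz > fs/2 = 11.75 MHz, folds to fs − 17.5 MHz = 6 MHz.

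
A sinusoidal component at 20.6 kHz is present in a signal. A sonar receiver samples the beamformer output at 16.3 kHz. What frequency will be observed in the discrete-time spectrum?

20.6 kHz mod fs = 4.3 kHz.
4.3 kHz ≤ fs/2 = 8.15 kHz, appears at 4.3 kHz.

4.3 kHz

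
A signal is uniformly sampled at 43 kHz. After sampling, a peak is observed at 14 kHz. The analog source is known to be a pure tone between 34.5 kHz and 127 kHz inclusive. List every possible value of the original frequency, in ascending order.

57 kHz, 72 kHz, 100 kHz, 115 kHz

Frequencies that alias to 14 kHz are k·fs ± 14 kHz for integer k ≥ 0.
k=0: 14 kHz.
k=1: 29 kHz, 57 kHz.
k=2: 72 kHz, 100 kHz.
k=3: 115 kHz, 143 kHz.
k=4: 158 kHz, 186 kHz.
Within [34.5 kHz, 127 kHz]: 57 kHz, 72 kHz, 100 kHz, 115 kHz.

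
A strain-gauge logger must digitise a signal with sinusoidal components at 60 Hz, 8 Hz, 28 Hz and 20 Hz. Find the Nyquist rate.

120 Hz

Highest-frequency component: 60 Hz.
Nyquist rate = 2 × 60 Hz = 120 Hz.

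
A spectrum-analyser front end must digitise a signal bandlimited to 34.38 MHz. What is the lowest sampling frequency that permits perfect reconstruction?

Nyquist rate = 2 × 34.38 MHz = 68.76 MHz.

68.76 MHz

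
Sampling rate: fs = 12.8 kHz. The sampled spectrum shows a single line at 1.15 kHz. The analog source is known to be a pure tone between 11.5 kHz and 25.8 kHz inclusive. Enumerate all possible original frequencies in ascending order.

11.65 kHz, 13.95 kHz, 24.45 kHz

Frequencies that alias to 1.15 kHz are k·fs ± 1.15 kHz for integer k ≥ 0.
k=0: 1.15 kHz.
k=1: 11.65 kHz, 13.95 kHz.
k=2: 24.45 kHz, 26.75 kHz.
k=3: 37.25 kHz, 39.55 kHz.
Within [11.5 kHz, 25.8 kHz]: 11.65 kHz, 13.95 kHz, 24.45 kHz.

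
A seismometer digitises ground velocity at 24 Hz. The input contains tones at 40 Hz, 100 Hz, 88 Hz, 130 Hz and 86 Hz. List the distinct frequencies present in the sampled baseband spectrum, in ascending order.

4 Hz, 8 Hz, 10 Hz

fs/2 = 12 Hz.
40 Hz mod fs = 16 Hz.
16 Hz > fs/2 = 12 Hz, folds to fs − 16 Hz = 8 Hz.
100 Hz mod fs = 4 Hz.
4 Hz ≤ fs/2 = 12 Hz, appears at 4 Hz.
88 Hz mod fs = 16 Hz.
16 Hz > fs/2 = 12 Hz, folds to fs − 16 Hz = 8 Hz.
130 Hz mod fs = 10 Hz.
10 Hz ≤ fs/2 = 12 Hz, appears at 10 Hz.
86 Hz mod fs = 14 Hz.
14 Hz > fs/2 = 12 Hz, folds to fs − 14 Hz = 10 Hz.
Distinct values: {4 Hz, 8 Hz, 10 Hz}.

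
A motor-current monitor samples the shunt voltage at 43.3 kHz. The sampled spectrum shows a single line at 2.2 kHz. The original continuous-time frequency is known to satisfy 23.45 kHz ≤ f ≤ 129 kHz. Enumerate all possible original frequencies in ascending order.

Frequencies that alias to 2.2 kHz are k·fs ± 2.2 kHz for integer k ≥ 0.
k=0: 2.2 kHz.
k=1: 41.1 kHz, 45.5 kHz.
k=2: 84.4 kHz, 88.8 kHz.
k=3: 127.7 kHz, 132.1 kHz.
k=4: 171 kHz, 175.4 kHz.
Within [23.45 kHz, 129 kHz]: 41.1 kHz, 45.5 kHz, 84.4 kHz, 88.8 kHz, 127.7 kHz.

41.1 kHz, 45.5 kHz, 84.4 kHz, 88.8 kHz, 127.7 kHz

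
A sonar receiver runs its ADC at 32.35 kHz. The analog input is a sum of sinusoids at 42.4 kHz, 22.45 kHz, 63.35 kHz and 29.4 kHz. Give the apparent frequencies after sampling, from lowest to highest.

1.35 kHz, 2.95 kHz, 9.9 kHz, 10.05 kHz

fs/2 = 16.175 kHz.
42.4 kHz mod fs = 10.05 kHz.
10.05 kHz ≤ fs/2 = 16.175 kHz, appears at 10.05 kHz.
22.45 kHz > fs/2 = 16.175 kHz, folds to fs − 22.45 kHz = 9.9 kHz.
63.35 kHz mod fs = 31 kHz.
31 kHz > fs/2 = 16.175 kHz, folds to fs − 31 kHz = 1.35 kHz.
29.4 kHz > fs/2 = 16.175 kHz, folds to fs − 29.4 kHz = 2.95 kHz.
Distinct values: {1.35 kHz, 2.95 kHz, 9.9 kHz, 10.05 kHz}.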